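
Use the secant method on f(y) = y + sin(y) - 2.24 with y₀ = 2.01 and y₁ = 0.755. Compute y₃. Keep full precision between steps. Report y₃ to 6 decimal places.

1.306894

f(y_0) = 0.675091, f(y_1) = -0.799711
y_2 = 0.755000 - (-0.799711)·(0.755000 - 2.010000)/(-0.799711 - (0.675091)) = 1.435524; f(y_2) = 0.186388
y_3 = 1.435524 - (0.186388)·(1.435524 - 0.755000)/(0.186388 - (-0.799711)) = 1.306894; f(y_3) = 0.032273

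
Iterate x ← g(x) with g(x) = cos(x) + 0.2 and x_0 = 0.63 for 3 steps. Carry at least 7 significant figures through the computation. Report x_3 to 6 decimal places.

x_1 = g(0.630000) = 1.008028
x_2 = g(1.008028) = 0.733530
x_3 = g(0.733530) = 0.942816

0.942816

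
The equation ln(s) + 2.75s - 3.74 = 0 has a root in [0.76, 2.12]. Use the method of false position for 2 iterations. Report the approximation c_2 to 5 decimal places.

f(0.760000) = -1.924437, f(2.120000) = 2.841416
step 1: c = 1.309164, f(c) = 0.129589 > 0 → new bracket [0.760000, 1.309164]
step 2: c = 1.274517, f(c) = 0.007489 > 0 → new bracket [0.760000, 1.274517]

1.27452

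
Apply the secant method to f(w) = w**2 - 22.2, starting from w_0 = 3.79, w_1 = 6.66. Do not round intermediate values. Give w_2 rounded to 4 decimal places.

f(w_0) = -7.835900, f(w_1) = 22.155600
w_2 = 6.660000 - (22.155600)·(6.660000 - 3.790000)/(22.155600 - (-7.835900)) = 4.539847; f(w_2) = -1.589790

4.5398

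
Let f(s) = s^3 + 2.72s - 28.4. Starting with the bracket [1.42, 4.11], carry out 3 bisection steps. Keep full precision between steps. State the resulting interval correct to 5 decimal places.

[2.42875, 2.76500]

f(1.420000) = -21.674312, f(4.110000) = 52.205731 (opposite signs)
step 1: m = 2.765000, f(m) = 0.259847 > 0 → root in [1.420000, 2.765000]
step 2: m = 2.092500, f(m) = -13.546271 < 0 → root in [2.092500, 2.765000]
step 3: m = 2.428750, f(m) = -7.467025 < 0 → root in [2.428750, 2.765000]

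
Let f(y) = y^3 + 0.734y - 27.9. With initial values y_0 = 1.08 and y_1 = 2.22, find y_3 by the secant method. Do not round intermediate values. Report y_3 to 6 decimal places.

2.742385

f(y_0) = -25.847568, f(y_1) = -15.329472
y_2 = 2.220000 - (-15.329472)·(2.220000 - 1.080000)/(-15.329472 - (-25.847568)) = 3.881479; f(y_2) = 33.426910
y_3 = 3.881479 - (33.426910)·(3.881479 - 2.220000)/(33.426910 - (-15.329472)) = 2.742385; f(y_3) = -5.262503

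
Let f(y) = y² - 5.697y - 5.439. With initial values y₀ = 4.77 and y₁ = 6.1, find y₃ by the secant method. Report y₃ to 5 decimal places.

Secant update: y_(k+1) = y_k − f(y_k)·(y_k − y_(k-1))/(f(y_k) − f(y_(k-1))).
f(y_0) = -9.860790, f(y_1) = -2.980700
y_2 = 6.100000 - (-2.980700)·(6.100000 - 4.770000)/(-2.980700 - (-9.860790)) = 6.676203; f(y_2) = 1.098361
y_3 = 6.676203 - (1.098361)·(6.676203 - 6.100000)/(1.098361 - (-2.980700)) = 6.521050; f(y_3) = -0.065327

6.52105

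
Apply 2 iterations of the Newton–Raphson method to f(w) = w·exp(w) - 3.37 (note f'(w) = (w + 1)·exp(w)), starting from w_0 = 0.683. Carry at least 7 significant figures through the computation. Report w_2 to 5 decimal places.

1.13145

w_0 = 0.683000: f = -2.017791, f' = 3.332017 → w_1 = 0.683000 - (-2.017791)/(3.332017) = 1.288576
w_1 = 1.288576: f = 1.304464, f' = 8.302082 → w_2 = 1.288576 - (1.304464)/(8.302082) = 1.131452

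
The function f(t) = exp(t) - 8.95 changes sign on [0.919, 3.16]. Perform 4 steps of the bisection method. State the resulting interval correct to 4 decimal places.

[2.1796, 2.3196]

f(0.919000) = -6.443218, f(3.160000) = 14.620596 (opposite signs)
step 1: m = 2.039500, f(m) = -1.263235 < 0 → root in [2.039500, 3.160000]
step 2: m = 2.599750, f(m) = 4.510373 > 0 → root in [2.039500, 2.599750]
step 3: m = 2.319625, f(m) = 1.221859 > 0 → root in [2.039500, 2.319625]
step 4: m = 2.179563, f(m) = -0.107563 < 0 → root in [2.179563, 2.319625]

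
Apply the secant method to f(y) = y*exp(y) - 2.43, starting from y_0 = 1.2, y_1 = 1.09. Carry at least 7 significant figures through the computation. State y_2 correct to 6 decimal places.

f(y_0) = 1.554140, f(y_1) = 0.811959
y_2 = 1.090000 - (0.811959)·(1.090000 - 1.200000)/(0.811959 - (1.554140)) = 0.969658; f(y_2) = 0.127030

0.969658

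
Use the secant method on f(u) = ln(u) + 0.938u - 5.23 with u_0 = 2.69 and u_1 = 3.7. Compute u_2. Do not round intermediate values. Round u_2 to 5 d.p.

f(u_0) = -1.717239, f(u_1) = -0.451067
u_2 = 3.700000 - (-0.451067)·(3.700000 - 2.690000)/(-0.451067 - (-1.717239)) = 4.059807; f(u_2) = -0.020765

4.05981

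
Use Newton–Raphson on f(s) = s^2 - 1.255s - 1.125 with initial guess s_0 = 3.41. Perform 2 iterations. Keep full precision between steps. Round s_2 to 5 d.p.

f'(s) = 2s - 1.255
s_0 = 3.410000: f = 6.223550, f' = 5.565000 → s_1 = 3.410000 - (6.223550)/(5.565000) = 2.291662
s_1 = 2.291662: f = 1.250679, f' = 3.328324 → s_2 = 2.291662 - (1.250679)/(3.328324) = 1.915894

1.91589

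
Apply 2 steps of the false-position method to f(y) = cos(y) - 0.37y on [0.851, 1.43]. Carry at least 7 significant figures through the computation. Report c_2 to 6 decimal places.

1.136201

f(0.851000) = 0.344362, f(1.430000) = -0.388768
step 1: c = 1.122965, f(c) = 0.017515 > 0 → new bracket [1.122965, 1.430000]
step 2: c = 1.136201, f(c) = 0.000649 > 0 → new bracket [1.136201, 1.430000]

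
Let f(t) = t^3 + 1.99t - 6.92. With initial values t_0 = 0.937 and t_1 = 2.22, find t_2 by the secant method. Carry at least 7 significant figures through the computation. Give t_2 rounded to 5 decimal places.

f(t_0) = -4.232713, f(t_1) = 8.438848
t_2 = 2.220000 - (8.438848)·(2.220000 - 0.937000)/(8.438848 - (-4.232713)) = 1.365564; f(t_2) = -1.656074

1.36556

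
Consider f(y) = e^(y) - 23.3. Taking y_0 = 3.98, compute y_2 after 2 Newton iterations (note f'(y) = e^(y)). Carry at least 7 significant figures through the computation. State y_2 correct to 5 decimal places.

3.18111

Newton update: y ← y − f(y)/f'(y).
y_0 = 3.980000: f = 30.217034, f' = 53.517034 → y_1 = 3.980000 - (30.217034)/(53.517034) = 3.415375
y_1 = 3.415375: f = 7.128370, f' = 30.428370 → y_2 = 3.415375 - (7.128370)/(30.428370) = 3.181108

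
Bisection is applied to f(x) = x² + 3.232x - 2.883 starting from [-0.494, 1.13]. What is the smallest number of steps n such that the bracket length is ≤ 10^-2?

8

Initial width b − a = 1.13 − -0.494 = 1.624000.
After n steps the width is (b−a)/2^n; need (b−a)/2^n ≤ 10^-2.
So n ≥ log₂(1.624000/10^-2) = log₂(162.4000) ≈ 7.3434.
Hence n = 8.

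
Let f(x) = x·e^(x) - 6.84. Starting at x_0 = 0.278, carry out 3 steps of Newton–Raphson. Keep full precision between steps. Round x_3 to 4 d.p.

2.6184

f'(x) = (x + 1)·e^(x)
x_0 = 0.278000: f = -6.472905, f' = 1.687581 → x_1 = 0.278000 - (-6.472905)/(1.687581) = 4.113611
x_1 = 4.113611: f = 244.777896, f' = 312.785061 → x_2 = 4.113611 - (244.777896)/(312.785061) = 3.331035
x_2 = 3.331035: f = 86.319980, f' = 121.127257 → x_3 = 3.331035 - (86.319980)/(121.127257) = 2.618396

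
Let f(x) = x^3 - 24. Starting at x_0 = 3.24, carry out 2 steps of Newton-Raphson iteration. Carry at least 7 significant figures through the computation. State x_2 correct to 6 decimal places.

2.884980

Newton update: x ← x − f(x)/f'(x).
f'(x) = 3x^2
x_0 = 3.240000: f = 10.012224, f' = 31.492800 → x_1 = 3.240000 - (10.012224)/(31.492800) = 2.922079
x_1 = 2.922079: f = 0.950304, f' = 25.615636 → x_2 = 2.922079 - (0.950304)/(25.615636) = 2.884980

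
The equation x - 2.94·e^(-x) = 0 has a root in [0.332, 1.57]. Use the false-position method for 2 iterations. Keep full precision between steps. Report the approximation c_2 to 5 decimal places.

f(0.332000) = -1.777413, f(1.570000) = 0.958347
step 1: c = 1.136324, f(c) = 0.192593 > 0 → new bracket [0.332000, 1.136324]
step 2: c = 1.057691, f(c) = 0.036756 > 0 → new bracket [0.332000, 1.057691]

1.05769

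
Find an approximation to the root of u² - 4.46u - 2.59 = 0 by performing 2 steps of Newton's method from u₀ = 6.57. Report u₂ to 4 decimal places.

f'(u) = 2u - 4.46
u_0 = 6.570000: f = 11.272700, f' = 8.680000 → u_1 = 6.570000 - (11.272700)/(8.680000) = 5.271302
u_1 = 5.271302: f = 1.686617, f' = 6.082604 → u_2 = 5.271302 - (1.686617)/(6.082604) = 4.994016

4.9940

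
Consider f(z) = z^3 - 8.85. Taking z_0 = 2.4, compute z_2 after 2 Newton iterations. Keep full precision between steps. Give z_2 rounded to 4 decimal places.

2.0694

f'(z) = 3z^2
z_0 = 2.400000: f = 4.974000, f' = 17.280000 → z_1 = 2.400000 - (4.974000)/(17.280000) = 2.112153
z_1 = 2.112153: f = 0.572713, f' = 13.383568 → z_2 = 2.112153 - (0.572713)/(13.383568) = 2.069360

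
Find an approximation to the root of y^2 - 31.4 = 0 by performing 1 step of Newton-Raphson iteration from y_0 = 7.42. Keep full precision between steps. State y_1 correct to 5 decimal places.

5.82590

f'(y) = 2y
y_0 = 7.420000: f = 23.656400, f' = 14.840000 → y_1 = 7.420000 - (23.656400)/(14.840000) = 5.825903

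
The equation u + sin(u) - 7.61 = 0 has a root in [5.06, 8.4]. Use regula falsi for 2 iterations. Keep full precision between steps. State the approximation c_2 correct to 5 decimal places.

f(5.060000) = -3.490189, f(8.400000) = 1.644599
step 1: c = 7.330246, f(c) = 0.586203 > 0 → new bracket [5.060000, 7.330246]
step 2: c = 7.003775, f(c) = 0.053602 > 0 → new bracket [5.060000, 7.003775]

7.00377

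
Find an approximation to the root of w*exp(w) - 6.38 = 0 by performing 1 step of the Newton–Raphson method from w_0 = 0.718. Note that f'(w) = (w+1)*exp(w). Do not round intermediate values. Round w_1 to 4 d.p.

2.1113

Newton update: w ← w − f(w)/f'(w).
w_0 = 0.718000: f = -4.907864, f' = 3.522464 → w_1 = 0.718000 - (-4.907864)/(3.522464) = 2.111304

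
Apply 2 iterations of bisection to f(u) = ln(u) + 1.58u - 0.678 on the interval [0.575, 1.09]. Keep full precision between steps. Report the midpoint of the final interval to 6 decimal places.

0.639375

f(0.575000) = -0.322885, f(1.090000) = 1.130378 (opposite signs)
step 1: m = 0.832500, f(m) = 0.454028 > 0 → root in [0.575000, 0.832500]
step 2: m = 0.703750, f(m) = 0.082593 > 0 → root in [0.575000, 0.703750]
Midpoint of [0.575000, 0.703750] = 0.639375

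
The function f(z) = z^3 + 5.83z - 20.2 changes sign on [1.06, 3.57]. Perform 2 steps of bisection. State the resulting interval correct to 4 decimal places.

f(1.060000) = -12.829184, f(3.570000) = 46.112393 (opposite signs)
step 1: m = 2.315000, f(m) = 5.703056 > 0 → root in [1.060000, 2.315000]
step 2: m = 1.687500, f(m) = -5.556455 < 0 → root in [1.687500, 2.315000]

[1.6875, 2.3150]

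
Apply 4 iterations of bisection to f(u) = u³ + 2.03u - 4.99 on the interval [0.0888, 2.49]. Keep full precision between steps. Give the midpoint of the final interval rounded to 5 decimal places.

1.36444

f(0.088800) = -4.809036, f(2.490000) = 15.502949 (opposite signs)
step 1: m = 1.289400, f(m) = -0.228823 < 0 → root in [1.289400, 2.490000]
step 2: m = 1.889700, f(m) = 5.594146 > 0 → root in [1.289400, 1.889700]
step 3: m = 1.589550, f(m) = 2.253054 > 0 → root in [1.289400, 1.589550]
step 4: m = 1.439475, f(m) = 0.914854 > 0 → root in [1.289400, 1.439475]
Midpoint of [1.289400, 1.439475] = 1.364438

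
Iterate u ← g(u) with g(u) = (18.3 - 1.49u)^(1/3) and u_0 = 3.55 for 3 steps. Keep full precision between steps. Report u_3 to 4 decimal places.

u_1 = g(3.550000) = 2.351968
u_2 = g(2.351968) = 2.454957
u_3 = g(2.454957) = 2.446440

2.4464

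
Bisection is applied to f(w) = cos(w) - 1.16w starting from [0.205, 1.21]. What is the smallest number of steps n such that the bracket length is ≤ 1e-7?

24

Initial width b − a = 1.21 − 0.205 = 1.005000.
After n steps the width is (b−a)/2^n; need (b−a)/2^n ≤ 1e-7.
So n ≥ log₂(1.005000/1e-7) = log₂(10050000.0000) ≈ 23.2607.
Hence n = 24.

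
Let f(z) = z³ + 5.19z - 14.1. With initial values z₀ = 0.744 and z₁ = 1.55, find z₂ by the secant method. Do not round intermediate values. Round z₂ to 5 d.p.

1.80073

f(z_0) = -9.826809, f(z_1) = -2.331625
z_2 = 1.550000 - (-2.331625)·(1.550000 - 0.744000)/(-2.331625 - (-9.826809)) = 1.800733; f(z_2) = 1.084931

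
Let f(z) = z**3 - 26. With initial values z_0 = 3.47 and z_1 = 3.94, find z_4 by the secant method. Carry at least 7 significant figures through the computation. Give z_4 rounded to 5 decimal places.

Secant update: z_(k+1) = z_k − f(z_k)·(z_k − z_(k-1))/(f(z_k) − f(z_(k-1))).
f(z_0) = 15.781923, f(z_1) = 35.162984
z_2 = 3.940000 - (35.162984)·(3.940000 - 3.470000)/(35.162984 - (15.781923)) = 3.087281; f(z_2) = 3.425808
z_3 = 3.087281 - (3.425808)·(3.087281 - 3.940000)/(3.425808 - (35.162984)) = 2.995236; f(z_3) = 0.871568
z_4 = 2.995236 - (0.871568)·(2.995236 - 3.087281)/(0.871568 - (3.425808)) = 2.963828; f(z_4) = 0.035076

2.96383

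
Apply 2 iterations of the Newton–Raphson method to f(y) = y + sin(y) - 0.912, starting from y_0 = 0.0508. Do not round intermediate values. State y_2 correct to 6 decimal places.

0.464241

f'(y) = 1 + cos(y)
y_0 = 0.050800: f = -0.810422, f' = 1.998710 → y_1 = 0.050800 - (-0.810422)/(1.998710) = 0.456272
y_1 = 0.456272: f = -0.015123, f' = 1.897701 → y_2 = 0.456272 - (-0.015123)/(1.897701) = 0.464241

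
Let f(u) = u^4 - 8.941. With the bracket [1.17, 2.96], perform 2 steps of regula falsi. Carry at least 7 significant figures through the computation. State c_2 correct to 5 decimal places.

1.46514

f(1.170000) = -7.067113, f(2.960000) = 67.824635
step 1: c = 1.338912, f(c) = -5.727277 < 0 → new bracket [1.338912, 2.960000]
step 2: c = 1.465142, f(c) = -4.332936 < 0 → new bracket [1.465142, 2.960000]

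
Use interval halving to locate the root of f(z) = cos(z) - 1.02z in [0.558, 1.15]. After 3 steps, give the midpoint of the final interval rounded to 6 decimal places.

f(0.558000) = 0.279156, f(1.150000) = -0.764513 (opposite signs)
step 1: m = 0.854000, f(m) = -0.214107 < 0 → root in [0.558000, 0.854000]
step 2: m = 0.706000, f(m) = 0.040843 > 0 → root in [0.706000, 0.854000]
step 3: m = 0.780000, f(m) = -0.084686 < 0 → root in [0.706000, 0.780000]
Midpoint of [0.706000, 0.780000] = 0.743000

0.743000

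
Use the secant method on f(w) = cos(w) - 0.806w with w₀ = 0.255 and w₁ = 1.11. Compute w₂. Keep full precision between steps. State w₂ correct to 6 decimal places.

f(w_0) = 0.762133, f(w_1) = -0.449998
w_2 = 1.110000 - (-0.449998)·(1.110000 - 0.255000)/(-0.449998 - (0.762133)) = 0.792585; f(w_2) = 0.063183

0.792585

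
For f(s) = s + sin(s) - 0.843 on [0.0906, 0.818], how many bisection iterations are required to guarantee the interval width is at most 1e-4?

Initial width b − a = 0.818 − 0.0906 = 0.727400.
After n steps the width is (b−a)/2^n; need (b−a)/2^n ≤ 1e-4.
So n ≥ log₂(0.727400/1e-4) = log₂(7274.0000) ≈ 12.8285.
Hence n = 13.

13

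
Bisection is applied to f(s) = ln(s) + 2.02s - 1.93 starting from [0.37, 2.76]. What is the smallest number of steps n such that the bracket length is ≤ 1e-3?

Initial width b − a = 2.76 − 0.37 = 2.390000.
After n steps the width is (b−a)/2^n; need (b−a)/2^n ≤ 1e-3.
So n ≥ log₂(2.390000/1e-3) = log₂(2390.0000) ≈ 11.2228.
Hence n = 12.

12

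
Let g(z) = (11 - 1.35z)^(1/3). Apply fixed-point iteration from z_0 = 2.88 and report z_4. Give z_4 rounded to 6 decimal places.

z_1 = g(2.880000) = 1.923080
z_2 = g(1.923080) = 2.033103
z_3 = g(2.033103) = 2.021054
z_4 = g(2.021054) = 2.022380

2.022380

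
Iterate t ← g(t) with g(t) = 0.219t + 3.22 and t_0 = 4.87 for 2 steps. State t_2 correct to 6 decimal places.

4.158750

t_1 = g(4.870000) = 4.286530
t_2 = g(4.286530) = 4.158750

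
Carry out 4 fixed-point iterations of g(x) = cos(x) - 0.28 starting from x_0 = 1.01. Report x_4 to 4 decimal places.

x_1 = g(1.010000) = 0.251861
x_2 = g(0.251861) = 0.688450
x_3 = g(0.688450) = 0.492231
x_4 = g(0.492231) = 0.601280

0.6013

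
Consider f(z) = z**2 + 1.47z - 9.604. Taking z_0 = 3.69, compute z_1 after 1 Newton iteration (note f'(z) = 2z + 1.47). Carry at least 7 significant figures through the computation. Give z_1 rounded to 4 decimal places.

2.6237

z_0 = 3.690000: f = 9.436400, f' = 8.850000 → z_1 = 3.690000 - (9.436400)/(8.850000) = 2.623740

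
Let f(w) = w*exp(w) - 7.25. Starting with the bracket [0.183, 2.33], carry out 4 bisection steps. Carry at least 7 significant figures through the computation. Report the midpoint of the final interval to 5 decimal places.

1.59197

f(0.183000) = -7.030251, f(2.330000) = 16.697604 (opposite signs)
step 1: m = 1.256500, f(m) = -2.835785 < 0 → root in [1.256500, 2.330000]
step 2: m = 1.793250, f(m) = 3.525549 > 0 → root in [1.256500, 1.793250]
step 3: m = 1.524875, f(m) = -0.243856 < 0 → root in [1.524875, 1.793250]
step 4: m = 1.659063, f(m) = 1.467349 > 0 → root in [1.524875, 1.659063]
Midpoint of [1.524875, 1.659063] = 1.591969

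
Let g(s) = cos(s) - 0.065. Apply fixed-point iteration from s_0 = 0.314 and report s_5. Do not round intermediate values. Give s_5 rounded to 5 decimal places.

0.73282

s_1 = g(0.314000) = 0.886106
s_2 = g(0.886106) = 0.567433
s_3 = g(0.567433) = 0.778283
s_4 = g(0.778283) = 0.647120
s_5 = g(0.647120) = 0.732824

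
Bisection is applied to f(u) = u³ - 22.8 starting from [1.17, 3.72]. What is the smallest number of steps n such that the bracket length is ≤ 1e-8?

28

Initial width b − a = 3.72 − 1.17 = 2.550000.
After n steps the width is (b−a)/2^n; need (b−a)/2^n ≤ 1e-8.
So n ≥ log₂(2.550000/1e-8) = log₂(255000000.0000) ≈ 27.9259.
Hence n = 28.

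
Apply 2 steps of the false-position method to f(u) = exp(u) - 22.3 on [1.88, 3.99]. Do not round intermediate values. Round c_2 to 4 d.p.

2.8939

f(1.880000) = -15.746495, f(3.990000) = 31.754889
step 1: c = 2.579456, f(c) = -9.110046 < 0 → new bracket [2.579456, 3.990000]
step 2: c = 2.893909, f(c) = -4.236216 < 0 → new bracket [2.893909, 3.990000]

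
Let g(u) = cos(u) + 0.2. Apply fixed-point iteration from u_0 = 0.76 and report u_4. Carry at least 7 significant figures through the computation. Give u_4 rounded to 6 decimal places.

0.825288

u_1 = g(0.760000) = 0.924836
u_2 = g(0.924836) = 0.801966
u_3 = g(0.801966) = 0.895295
u_4 = g(0.895295) = 0.825288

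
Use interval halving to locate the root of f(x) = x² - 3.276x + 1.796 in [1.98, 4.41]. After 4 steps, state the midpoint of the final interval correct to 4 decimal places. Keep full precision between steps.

f(1.980000) = -0.770080, f(4.410000) = 6.796940 (opposite signs)
step 1: m = 3.195000, f(m) = 1.537205 > 0 → root in [1.980000, 3.195000]
step 2: m = 2.587500, f(m) = 0.014506 > 0 → root in [1.980000, 2.587500]
step 3: m = 2.283750, f(m) = -0.470051 < 0 → root in [2.283750, 2.587500]
step 4: m = 2.435625, f(m) = -0.250838 < 0 → root in [2.435625, 2.587500]
Midpoint of [2.435625, 2.587500] = 2.511563

2.5116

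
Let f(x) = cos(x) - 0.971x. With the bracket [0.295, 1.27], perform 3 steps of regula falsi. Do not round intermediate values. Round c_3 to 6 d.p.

f(0.295000) = 0.670357, f(1.270000) = -0.936889
step 1: c = 0.701657, f(c) = 0.082464 > 0 → new bracket [0.701657, 1.270000]
step 2: c = 0.747635, f(c) = 0.007345 > 0 → new bracket [0.747635, 1.270000]
step 3: c = 0.751699, f(c) = 0.000631 > 0 → new bracket [0.751699, 1.270000]

0.751699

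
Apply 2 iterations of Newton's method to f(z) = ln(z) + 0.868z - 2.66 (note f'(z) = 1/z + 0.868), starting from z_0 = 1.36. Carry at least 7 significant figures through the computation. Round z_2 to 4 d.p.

z_0 = 1.360000: f = -1.172035, f' = 1.603294 → z_1 = 1.360000 - (-1.172035)/(1.603294) = 2.091017
z_1 = 2.091017: f = -0.107347, f' = 1.346236 → z_2 = 2.091017 - (-0.107347)/(1.346236) = 2.170755

2.1708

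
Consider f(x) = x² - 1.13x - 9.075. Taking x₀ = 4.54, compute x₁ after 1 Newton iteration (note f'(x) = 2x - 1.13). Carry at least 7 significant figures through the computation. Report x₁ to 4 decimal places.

3.7342

Newton update: x ← x − f(x)/f'(x).
x_0 = 4.540000: f = 6.406400, f' = 7.950000 → x_1 = 4.540000 - (6.406400)/(7.950000) = 3.734164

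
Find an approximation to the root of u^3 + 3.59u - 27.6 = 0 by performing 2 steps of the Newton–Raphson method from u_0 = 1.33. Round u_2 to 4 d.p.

Newton update: u ← u − f(u)/f'(u).
f'(u) = 3u^2 + 3.59
u_0 = 1.330000: f = -20.472663, f' = 8.896700 → u_1 = 1.330000 - (-20.472663)/(8.896700) = 3.631152
u_1 = 3.631152: f = 33.313556, f' = 43.145804 → u_2 = 3.631152 - (33.313556)/(43.145804) = 2.859037

2.8590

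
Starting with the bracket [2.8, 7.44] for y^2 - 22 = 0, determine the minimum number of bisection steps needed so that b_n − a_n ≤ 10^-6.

23

Initial width b − a = 7.44 − 2.8 = 4.640000.
After n steps the width is (b−a)/2^n; need (b−a)/2^n ≤ 10^-6.
So n ≥ log₂(4.640000/10^-6) = log₂(4640000.0000) ≈ 22.1457.
Hence n = 23.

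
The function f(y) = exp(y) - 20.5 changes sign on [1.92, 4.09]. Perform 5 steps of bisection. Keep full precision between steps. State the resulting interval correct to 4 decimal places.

f(1.920000) = -13.679042, f(4.090000) = 39.239892 (opposite signs)
step 1: m = 3.005000, f(m) = -0.313784 < 0 → root in [3.005000, 4.090000]
step 2: m = 3.547500, f(m) = 14.226393 > 0 → root in [3.005000, 3.547500]
step 3: m = 3.276250, f(m) = 5.976300 > 0 → root in [3.005000, 3.276250]
step 4: m = 3.140625, f(m) = 2.618311 > 0 → root in [3.005000, 3.140625]
step 5: m = 3.072812, f(m) = 1.102575 > 0 → root in [3.005000, 3.072812]

[3.0050, 3.0728]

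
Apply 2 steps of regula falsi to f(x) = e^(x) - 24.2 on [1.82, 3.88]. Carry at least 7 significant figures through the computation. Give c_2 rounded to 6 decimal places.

f(1.820000) = -18.028142, f(3.880000) = 24.224215
step 1: c = 2.698956, f(c) = -9.335791 < 0 → new bracket [2.698956, 3.880000]
step 2: c = 3.027501, f(c) = -3.554417 < 0 → new bracket [3.027501, 3.880000]

3.027501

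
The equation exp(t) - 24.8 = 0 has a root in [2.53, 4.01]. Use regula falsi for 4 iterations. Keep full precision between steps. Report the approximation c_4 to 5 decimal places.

f(2.530000) = -12.246494, f(4.010000) = 30.346871
step 1: c = 2.955531, f(c) = -5.588072 < 0 → new bracket [2.955531, 4.010000]
step 2: c = 3.119507, f(c) = -2.164788 < 0 → new bracket [3.119507, 4.010000]
step 3: c = 3.178800, f(c) = -0.782080 < 0 → new bracket [3.178800, 4.010000]
step 4: c = 3.199683, f(c) = -0.275241 < 0 → new bracket [3.199683, 4.010000]

3.19968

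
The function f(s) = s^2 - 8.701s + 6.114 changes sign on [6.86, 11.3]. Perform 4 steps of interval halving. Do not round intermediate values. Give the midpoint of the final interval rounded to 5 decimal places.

7.83125

f(6.860000) = -6.515260, f(11.300000) = 35.482700 (opposite signs)
step 1: m = 9.080000, f(m) = 9.555320 > 0 → root in [6.860000, 9.080000]
step 2: m = 7.970000, f(m) = 0.287930 > 0 → root in [6.860000, 7.970000]
step 3: m = 7.415000, f(m) = -3.421690 < 0 → root in [7.415000, 7.970000]
step 4: m = 7.692500, f(m) = -1.643886 < 0 → root in [7.692500, 7.970000]
Midpoint of [7.692500, 7.970000] = 7.831250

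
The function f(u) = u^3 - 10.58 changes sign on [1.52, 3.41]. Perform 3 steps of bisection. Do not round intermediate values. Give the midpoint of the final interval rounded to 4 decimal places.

f(1.520000) = -7.068192, f(3.410000) = 29.071821 (opposite signs)
step 1: m = 2.465000, f(m) = 4.397895 > 0 → root in [1.520000, 2.465000]
step 2: m = 1.992500, f(m) = -2.669663 < 0 → root in [1.992500, 2.465000]
step 3: m = 2.228750, f(m) = 0.490929 > 0 → root in [1.992500, 2.228750]
Midpoint of [1.992500, 2.228750] = 2.110625

2.1106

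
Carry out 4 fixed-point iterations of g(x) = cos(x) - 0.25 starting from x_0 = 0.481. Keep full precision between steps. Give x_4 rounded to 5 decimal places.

x_1 = g(0.481000) = 0.636533
x_2 = g(0.636533) = 0.554162
x_3 = g(0.554162) = 0.600342
x_4 = g(0.600342) = 0.575142

0.57514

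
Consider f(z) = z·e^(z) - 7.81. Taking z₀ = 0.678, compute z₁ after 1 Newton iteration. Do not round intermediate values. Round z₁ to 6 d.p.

2.636641

Newton update: z ← z − f(z)/f'(z).
f'(z) = (z + 1)·e^(z)
z_0 = 0.678000: f = -6.474385, f' = 3.305549 → z_1 = 0.678000 - (-6.474385)/(3.305549) = 2.636641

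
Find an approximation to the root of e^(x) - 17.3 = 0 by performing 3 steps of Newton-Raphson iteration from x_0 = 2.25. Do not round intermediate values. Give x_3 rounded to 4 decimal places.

2.8510

f'(x) = e^(x)
x_0 = 2.250000: f = -7.812264, f' = 9.487736 → x_1 = 2.250000 - (-7.812264)/(9.487736) = 3.073407
x_1 = 3.073407: f = 4.315412, f' = 21.615412 → x_2 = 3.073407 - (4.315412)/(21.615412) = 2.873761
x_2 = 2.873761: f = 0.403484, f' = 17.703484 → x_3 = 2.873761 - (0.403484)/(17.703484) = 2.850970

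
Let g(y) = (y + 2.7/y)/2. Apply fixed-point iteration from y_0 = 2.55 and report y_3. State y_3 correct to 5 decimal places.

y_1 = g(2.550000) = 1.804412
y_2 = g(1.804412) = 1.650372
y_3 = g(1.650372) = 1.643183

1.64318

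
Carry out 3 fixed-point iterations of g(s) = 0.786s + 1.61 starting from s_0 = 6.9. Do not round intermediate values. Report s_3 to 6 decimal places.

7.220666

s_1 = g(6.900000) = 7.033400
s_2 = g(7.033400) = 7.138252
s_3 = g(7.138252) = 7.220666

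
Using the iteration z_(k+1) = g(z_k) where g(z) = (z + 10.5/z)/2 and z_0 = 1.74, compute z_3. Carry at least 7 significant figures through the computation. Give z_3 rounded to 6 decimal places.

3.240810

z_1 = g(1.740000) = 3.887241
z_2 = g(3.887241) = 3.294193
z_3 = g(3.294193) = 3.240810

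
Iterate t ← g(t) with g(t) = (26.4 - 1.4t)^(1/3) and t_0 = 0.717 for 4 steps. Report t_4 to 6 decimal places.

t_1 = g(0.717000) = 2.939383
t_2 = g(2.939383) = 2.814081
t_3 = g(2.814081) = 2.821446
t_4 = g(2.821446) = 2.821014

2.821014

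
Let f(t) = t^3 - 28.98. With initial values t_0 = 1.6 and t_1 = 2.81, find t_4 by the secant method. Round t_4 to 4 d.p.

3.0706

Secant update: t_(k+1) = t_k − f(t_k)·(t_k − t_(k-1))/(f(t_k) − f(t_(k-1))).
f(t_0) = -24.884000, f(t_1) = -6.791959
t_2 = 2.810000 - (-6.791959)·(2.810000 - 1.600000)/(-6.791959 - (-24.884000)) = 3.264248; f(t_2) = 5.801585
t_3 = 3.264248 - (5.801585)·(3.264248 - 2.810000)/(5.801585 - (-6.791959)) = 3.054985; f(t_3) = -0.468022
t_4 = 3.054985 - (-0.468022)·(3.054985 - 3.264248)/(-0.468022 - (5.801585)) = 3.070607; f(t_4) = -0.028404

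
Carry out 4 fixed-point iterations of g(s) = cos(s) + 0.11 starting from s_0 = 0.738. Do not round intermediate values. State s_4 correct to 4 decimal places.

0.7865

s_1 = g(0.738000) = 0.849816
s_2 = g(0.849816) = 0.770122
s_3 = g(0.770122) = 0.827826
s_4 = g(0.827826) = 0.786478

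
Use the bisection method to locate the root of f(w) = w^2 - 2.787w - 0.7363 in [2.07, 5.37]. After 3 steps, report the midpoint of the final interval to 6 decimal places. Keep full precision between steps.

3.101250

f(2.070000) = -2.220490, f(5.370000) = 13.134410 (opposite signs)
step 1: m = 3.720000, f(m) = 2.734460 > 0 → root in [2.070000, 3.720000]
step 2: m = 2.895000, f(m) = -0.423640 < 0 → root in [2.895000, 3.720000]
step 3: m = 3.307500, f(m) = 0.985254 > 0 → root in [2.895000, 3.307500]
Midpoint of [2.895000, 3.307500] = 3.101250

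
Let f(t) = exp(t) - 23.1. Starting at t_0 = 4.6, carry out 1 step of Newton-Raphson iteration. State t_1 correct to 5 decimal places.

3.83220

f'(t) = exp(t)
t_0 = 4.600000: f = 76.384316, f' = 99.484316 → t_1 = 4.600000 - (76.384316)/(99.484316) = 3.832197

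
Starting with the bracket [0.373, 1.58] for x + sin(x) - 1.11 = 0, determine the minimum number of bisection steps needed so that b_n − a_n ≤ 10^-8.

27

Initial width b − a = 1.58 − 0.373 = 1.207000.
After n steps the width is (b−a)/2^n; need (b−a)/2^n ≤ 10^-8.
So n ≥ log₂(1.207000/10^-8) = log₂(120700000.0000) ≈ 26.8469.
Hence n = 27.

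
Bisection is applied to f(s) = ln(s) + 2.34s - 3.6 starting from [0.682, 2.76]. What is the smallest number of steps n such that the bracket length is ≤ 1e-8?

28

Initial width b − a = 2.76 − 0.682 = 2.078000.
After n steps the width is (b−a)/2^n; need (b−a)/2^n ≤ 1e-8.
So n ≥ log₂(2.078000/1e-8) = log₂(207800000.0000) ≈ 27.6306.
Hence n = 28.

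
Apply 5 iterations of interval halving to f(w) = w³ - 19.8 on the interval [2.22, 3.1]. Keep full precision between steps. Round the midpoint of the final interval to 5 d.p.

2.70125

f(2.220000) = -8.858952, f(3.100000) = 9.991000 (opposite signs)
step 1: m = 2.660000, f(m) = -0.978904 < 0 → root in [2.660000, 3.100000]
step 2: m = 2.880000, f(m) = 4.087872 > 0 → root in [2.660000, 2.880000]
step 3: m = 2.770000, f(m) = 1.453933 > 0 → root in [2.660000, 2.770000]
step 4: m = 2.715000, f(m) = 0.212876 > 0 → root in [2.660000, 2.715000]
step 5: m = 2.687500, f(m) = -0.389111 < 0 → root in [2.687500, 2.715000]
Midpoint of [2.687500, 2.715000] = 2.701250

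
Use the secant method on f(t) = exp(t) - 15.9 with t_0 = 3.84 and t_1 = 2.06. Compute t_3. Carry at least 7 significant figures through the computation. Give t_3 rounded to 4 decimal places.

2.9080

f(t_0) = 30.625474, f(t_1) = -8.054030
t_2 = 2.060000 - (-8.054030)·(2.060000 - 3.840000)/(-8.054030 - (30.625474)) = 2.430640; f(t_2) = -4.533845
t_3 = 2.430640 - (-4.533845)·(2.430640 - 2.060000)/(-4.533845 - (-8.054030)) = 2.908008; f(t_3) = 2.420275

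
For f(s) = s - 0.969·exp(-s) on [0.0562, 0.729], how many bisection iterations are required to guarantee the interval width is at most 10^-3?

10

Initial width b − a = 0.729 − 0.0562 = 0.672800.
After n steps the width is (b−a)/2^n; need (b−a)/2^n ≤ 10^-3.
So n ≥ log₂(0.672800/10^-3) = log₂(672.8000) ≈ 9.3940.
Hence n = 10.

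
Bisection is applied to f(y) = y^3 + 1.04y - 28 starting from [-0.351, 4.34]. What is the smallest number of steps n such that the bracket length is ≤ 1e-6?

23

Initial width b − a = 4.34 − -0.351 = 4.691000.
After n steps the width is (b−a)/2^n; need (b−a)/2^n ≤ 1e-6.
So n ≥ log₂(4.691000/1e-6) = log₂(4691000.0000) ≈ 22.1615.
Hence n = 23.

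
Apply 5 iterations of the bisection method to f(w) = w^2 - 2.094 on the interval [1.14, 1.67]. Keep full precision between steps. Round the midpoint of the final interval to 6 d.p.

f(1.140000) = -0.794400, f(1.670000) = 0.694900 (opposite signs)
step 1: m = 1.405000, f(m) = -0.119975 < 0 → root in [1.405000, 1.670000]
step 2: m = 1.537500, f(m) = 0.269906 > 0 → root in [1.405000, 1.537500]
step 3: m = 1.471250, f(m) = 0.070577 > 0 → root in [1.405000, 1.471250]
step 4: m = 1.438125, f(m) = -0.025796 < 0 → root in [1.438125, 1.471250]
step 5: m = 1.454687, f(m) = 0.022116 > 0 → root in [1.438125, 1.454687]
Midpoint of [1.438125, 1.454687] = 1.446406

1.446406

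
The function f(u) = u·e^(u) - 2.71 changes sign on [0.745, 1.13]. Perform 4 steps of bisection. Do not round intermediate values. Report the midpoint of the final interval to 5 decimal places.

0.99766

f(0.745000) = -1.140701, f(1.130000) = 0.788092 (opposite signs)
step 1: m = 0.937500, f(m) = -0.316010 < 0 → root in [0.937500, 1.130000]
step 2: m = 1.033750, f(m) = 0.196481 > 0 → root in [0.937500, 1.033750]
step 3: m = 0.985625, f(m) = -0.069032 < 0 → root in [0.985625, 1.033750]
step 4: m = 1.009688, f(m) = 0.061333 > 0 → root in [0.985625, 1.009688]
Midpoint of [0.985625, 1.009688] = 0.997656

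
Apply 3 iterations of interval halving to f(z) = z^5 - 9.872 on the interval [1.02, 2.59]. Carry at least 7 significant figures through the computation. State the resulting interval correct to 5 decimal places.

[1.41250, 1.60875]

f(1.020000) = -8.767919, f(2.590000) = 106.674389 (opposite signs)
step 1: m = 1.805000, f(m) = 9.287582 > 0 → root in [1.020000, 1.805000]
step 2: m = 1.412500, f(m) = -4.249334 < 0 → root in [1.412500, 1.805000]
step 3: m = 1.608750, f(m) = 0.903633 > 0 → root in [1.412500, 1.608750]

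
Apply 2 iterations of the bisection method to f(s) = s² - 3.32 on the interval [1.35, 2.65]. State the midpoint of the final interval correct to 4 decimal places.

f(1.350000) = -1.497500, f(2.650000) = 3.702500 (opposite signs)
step 1: m = 2.000000, f(m) = 0.680000 > 0 → root in [1.350000, 2.000000]
step 2: m = 1.675000, f(m) = -0.514375 < 0 → root in [1.675000, 2.000000]
Midpoint of [1.675000, 2.000000] = 1.837500

1.8375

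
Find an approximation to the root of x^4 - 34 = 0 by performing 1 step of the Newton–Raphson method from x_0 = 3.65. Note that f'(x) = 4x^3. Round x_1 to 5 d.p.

x_0 = 3.650000: f = 143.489006, f' = 194.508500 → x_1 = 3.650000 - (143.489006)/(194.508500) = 2.912300

2.91230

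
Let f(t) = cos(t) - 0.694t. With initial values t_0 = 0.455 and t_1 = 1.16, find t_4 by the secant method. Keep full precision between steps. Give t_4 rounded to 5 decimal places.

Secant update: t_(k+1) = t_k − f(t_k)·(t_k − t_(k-1))/(f(t_k) − f(t_(k-1))).
f(t_0) = 0.582491, f(t_1) = -0.405700
t_2 = 1.160000 - (-0.405700)·(1.160000 - 0.455000)/(-0.405700 - (0.582491)) = 0.870563; f(t_2) = 0.040225
t_3 = 0.870563 - (0.040225)·(0.870563 - 1.160000)/(0.040225 - (-0.405700)) = 0.896672; f(t_3) = 0.001923
t_4 = 0.896672 - (0.001923)·(0.896672 - 0.870563)/(0.001923 - (0.040225)) = 0.897983; f(t_4) = -0.000011

0.89798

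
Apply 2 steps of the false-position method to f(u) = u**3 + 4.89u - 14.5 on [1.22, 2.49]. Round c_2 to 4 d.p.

f(1.220000) = -6.718352, f(2.490000) = 13.114349
step 1: c = 1.650214, f(c) = -1.936580 < 0 → new bracket [1.650214, 2.490000]
step 2: c = 1.758268, f(c) = -0.466373 < 0 → new bracket [1.758268, 2.490000]

1.7583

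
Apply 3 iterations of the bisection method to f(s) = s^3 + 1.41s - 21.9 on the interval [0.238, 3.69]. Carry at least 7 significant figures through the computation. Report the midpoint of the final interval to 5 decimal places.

f(0.238000) = -21.550939, f(3.690000) = 33.546309 (opposite signs)
step 1: m = 1.964000, f(m) = -11.555031 < 0 → root in [1.964000, 3.690000]
step 2: m = 2.827000, f(m) = 4.679253 > 0 → root in [1.964000, 2.827000]
step 3: m = 2.395500, f(m) = -4.775959 < 0 → root in [2.395500, 2.827000]
Midpoint of [2.395500, 2.827000] = 2.611250

2.61125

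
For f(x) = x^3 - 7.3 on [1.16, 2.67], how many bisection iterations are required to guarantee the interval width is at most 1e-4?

14

Initial width b − a = 2.67 − 1.16 = 1.510000.
After n steps the width is (b−a)/2^n; need (b−a)/2^n ≤ 1e-4.
So n ≥ log₂(1.510000/1e-4) = log₂(15100.0000) ≈ 13.8823.
Hence n = 14.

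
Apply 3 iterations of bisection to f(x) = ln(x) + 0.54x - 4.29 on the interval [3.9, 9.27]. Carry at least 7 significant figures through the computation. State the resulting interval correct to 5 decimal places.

[4.57125, 5.24250]

f(3.900000) = -0.823023, f(9.270000) = 2.942583 (opposite signs)
step 1: m = 6.585000, f(m) = 1.150694 > 0 → root in [3.900000, 6.585000]
step 2: m = 5.242500, f(m) = 0.197748 > 0 → root in [3.900000, 5.242500]
step 3: m = 4.571250, f(m) = -0.301738 < 0 → root in [4.571250, 5.242500]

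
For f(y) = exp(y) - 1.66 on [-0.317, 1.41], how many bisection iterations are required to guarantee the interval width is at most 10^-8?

28

Initial width b − a = 1.41 − -0.317 = 1.727000.
After n steps the width is (b−a)/2^n; need (b−a)/2^n ≤ 10^-8.
So n ≥ log₂(1.727000/10^-8) = log₂(172700000.0000) ≈ 27.3637.
Hence n = 28.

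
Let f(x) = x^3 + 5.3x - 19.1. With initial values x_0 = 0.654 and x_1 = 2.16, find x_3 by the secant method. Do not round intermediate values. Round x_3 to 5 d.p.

Secant update: x_(k+1) = x_k − f(x_k)·(x_k − x_(k-1))/(f(x_k) − f(x_(k-1))).
f(x_0) = -15.354074, f(x_1) = 2.425696
x_2 = 2.160000 - (2.425696)·(2.160000 - 0.654000)/(2.425696 - (-15.354074)) = 1.954536; f(x_2) = -1.274215
x_3 = 1.954536 - (-1.274215)·(1.954536 - 2.160000)/(-1.274215 - (2.425696)) = 2.025296; f(x_3) = -0.058523

2.02530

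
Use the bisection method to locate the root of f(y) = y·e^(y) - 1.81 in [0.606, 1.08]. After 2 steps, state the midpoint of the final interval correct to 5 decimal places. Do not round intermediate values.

f(0.606000) = -0.699151, f(1.080000) = 1.370254 (opposite signs)
step 1: m = 0.843000, f(m) = 0.148564 > 0 → root in [0.606000, 0.843000]
step 2: m = 0.724500, f(m) = -0.314850 < 0 → root in [0.724500, 0.843000]
Midpoint of [0.724500, 0.843000] = 0.783750

0.78375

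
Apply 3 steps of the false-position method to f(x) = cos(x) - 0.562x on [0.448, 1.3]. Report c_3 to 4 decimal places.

0.9844

False-position update: c = (a·f(b) − b·f(a))/(f(b) − f(a)); replace the endpoint whose sign matches f(c).
f(0.448000) = 0.649539, f(1.300000) = -0.463101
step 1: c = 0.945382, f(c) = 0.054128 > 0 → new bracket [0.945382, 1.300000]
step 2: c = 0.982493, f(c) = 0.002789 > 0 → new bracket [0.982493, 1.300000]
step 3: c = 0.984394, f(c) = 0.000139 > 0 → new bracket [0.984394, 1.300000]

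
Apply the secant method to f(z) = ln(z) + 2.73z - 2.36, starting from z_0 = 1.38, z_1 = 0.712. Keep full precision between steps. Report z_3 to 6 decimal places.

Secant update: z_(k+1) = z_k − f(z_k)·(z_k − z_(k-1))/(f(z_k) − f(z_(k-1))).
f(z_0) = 1.729483, f(z_1) = -0.755917
z_2 = 0.712000 - (-0.755917)·(0.712000 - 1.380000)/(-0.755917 - (1.729483)) = 0.915168; f(z_2) = 0.049759
z_3 = 0.915168 - (0.049759)·(0.915168 - 0.712000)/(0.049759 - (-0.755917)) = 0.902620; f(z_3) = 0.001698

0.902620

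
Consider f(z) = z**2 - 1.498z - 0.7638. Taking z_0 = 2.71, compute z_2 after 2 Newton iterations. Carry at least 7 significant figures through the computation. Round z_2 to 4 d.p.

1.9106

f'(z) = 2z - 1.498
z_0 = 2.710000: f = 2.520720, f' = 3.922000 → z_1 = 2.710000 - (2.520720)/(3.922000) = 2.067287
z_1 = 2.067287: f = 0.413080, f' = 2.636574 → z_2 = 2.067287 - (0.413080)/(2.636574) = 1.910614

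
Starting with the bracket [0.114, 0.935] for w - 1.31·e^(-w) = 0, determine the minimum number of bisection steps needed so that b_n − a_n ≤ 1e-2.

7

Initial width b − a = 0.935 − 0.114 = 0.821000.
After n steps the width is (b−a)/2^n; need (b−a)/2^n ≤ 1e-2.
So n ≥ log₂(0.821000/1e-2) = log₂(82.1000) ≈ 6.3593.
Hence n = 7.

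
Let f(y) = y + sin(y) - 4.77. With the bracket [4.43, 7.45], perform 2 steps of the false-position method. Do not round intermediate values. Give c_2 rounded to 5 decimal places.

False-position update: c = (a·f(b) − b·f(a))/(f(b) − f(a)); replace the endpoint whose sign matches f(c).
f(4.430000) = -1.300392, f(7.450000) = 3.599503
step 1: c = 5.231483, f(c) = -0.406785 < 0 → new bracket [5.231483, 7.450000]
step 2: c = 5.456744, f(c) = -0.048781 < 0 → new bracket [5.456744, 7.450000]

5.45674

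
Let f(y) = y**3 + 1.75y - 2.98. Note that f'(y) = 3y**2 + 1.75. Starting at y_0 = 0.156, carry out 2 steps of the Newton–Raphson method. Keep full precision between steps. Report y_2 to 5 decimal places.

1.20145

y_0 = 0.156000: f = -2.703204, f' = 1.823008 → y_1 = 0.156000 - (-2.703204)/(1.823008) = 1.638826
y_1 = 1.638826: f = 4.289423, f' = 9.807252 → y_2 = 1.638826 - (4.289423)/(9.807252) = 1.201453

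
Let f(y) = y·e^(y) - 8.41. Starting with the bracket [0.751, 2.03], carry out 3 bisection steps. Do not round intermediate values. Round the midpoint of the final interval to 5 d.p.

f(0.751000) = -6.818542, f(2.030000) = 7.046595 (opposite signs)
step 1: m = 1.390500, f(m) = -2.824559 < 0 → root in [1.390500, 2.030000]
step 2: m = 1.710250, f(m) = 1.048271 > 0 → root in [1.390500, 1.710250]
step 3: m = 1.550375, f(m) = -1.102715 < 0 → root in [1.550375, 1.710250]
Midpoint of [1.550375, 1.710250] = 1.630312

1.63031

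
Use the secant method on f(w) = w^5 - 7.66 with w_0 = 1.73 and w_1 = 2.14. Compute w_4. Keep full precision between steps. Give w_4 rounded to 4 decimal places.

1.5115

f(w_0) = 7.836389, f(w_1) = 37.221655
w_2 = 2.140000 - (37.221655)·(2.140000 - 1.730000)/(37.221655 - (7.836389)) = 1.620662; f(w_2) = 3.520534
w_3 = 1.620662 - (3.520534)·(1.620662 - 2.140000)/(3.520534 - (37.221655)) = 1.566410; f(w_3) = 1.770350
w_4 = 1.566410 - (1.770350)·(1.566410 - 1.620662)/(1.770350 - (3.520534)) = 1.511534; f(w_4) = 0.230216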